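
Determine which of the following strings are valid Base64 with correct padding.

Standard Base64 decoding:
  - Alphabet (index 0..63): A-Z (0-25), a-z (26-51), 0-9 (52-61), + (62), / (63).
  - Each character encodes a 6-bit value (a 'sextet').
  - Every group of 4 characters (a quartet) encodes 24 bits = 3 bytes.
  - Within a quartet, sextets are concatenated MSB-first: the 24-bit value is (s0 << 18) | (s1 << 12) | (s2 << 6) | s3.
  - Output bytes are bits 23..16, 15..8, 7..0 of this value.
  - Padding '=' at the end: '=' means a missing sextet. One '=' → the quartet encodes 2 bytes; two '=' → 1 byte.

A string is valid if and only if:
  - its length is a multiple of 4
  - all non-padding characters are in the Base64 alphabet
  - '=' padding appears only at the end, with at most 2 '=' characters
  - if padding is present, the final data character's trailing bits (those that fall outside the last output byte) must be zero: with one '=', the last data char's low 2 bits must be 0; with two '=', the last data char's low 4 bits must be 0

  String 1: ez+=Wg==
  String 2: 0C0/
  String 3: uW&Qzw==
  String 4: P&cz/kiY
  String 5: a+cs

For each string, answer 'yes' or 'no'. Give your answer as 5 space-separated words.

String 1: 'ez+=Wg==' → invalid (bad char(s): ['=']; '=' in middle)
String 2: '0C0/' → valid
String 3: 'uW&Qzw==' → invalid (bad char(s): ['&'])
String 4: 'P&cz/kiY' → invalid (bad char(s): ['&'])
String 5: 'a+cs' → valid

Answer: no yes no no yes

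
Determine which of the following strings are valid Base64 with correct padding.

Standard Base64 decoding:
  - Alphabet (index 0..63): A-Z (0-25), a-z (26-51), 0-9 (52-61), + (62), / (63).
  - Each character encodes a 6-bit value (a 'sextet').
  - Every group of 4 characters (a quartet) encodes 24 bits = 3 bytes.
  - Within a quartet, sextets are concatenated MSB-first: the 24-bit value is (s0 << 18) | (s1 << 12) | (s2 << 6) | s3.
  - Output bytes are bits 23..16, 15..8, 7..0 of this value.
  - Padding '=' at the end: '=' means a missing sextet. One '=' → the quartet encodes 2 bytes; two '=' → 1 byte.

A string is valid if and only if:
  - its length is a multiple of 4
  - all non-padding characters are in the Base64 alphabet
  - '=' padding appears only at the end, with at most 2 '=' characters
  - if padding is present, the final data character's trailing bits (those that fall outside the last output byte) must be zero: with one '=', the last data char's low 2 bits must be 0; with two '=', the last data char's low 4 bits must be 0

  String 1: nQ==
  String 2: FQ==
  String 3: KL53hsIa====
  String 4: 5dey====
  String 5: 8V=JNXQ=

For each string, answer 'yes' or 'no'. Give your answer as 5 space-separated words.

String 1: 'nQ==' → valid
String 2: 'FQ==' → valid
String 3: 'KL53hsIa====' → invalid (4 pad chars (max 2))
String 4: '5dey====' → invalid (4 pad chars (max 2))
String 5: '8V=JNXQ=' → invalid (bad char(s): ['=']; '=' in middle)

Answer: yes yes no no no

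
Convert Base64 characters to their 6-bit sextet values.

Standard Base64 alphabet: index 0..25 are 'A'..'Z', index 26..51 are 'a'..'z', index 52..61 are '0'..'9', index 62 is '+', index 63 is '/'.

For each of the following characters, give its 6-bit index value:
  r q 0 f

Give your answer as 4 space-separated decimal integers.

Answer: 43 42 52 31

Derivation:
'r': a..z range, 26 + ord('r') − ord('a') = 43
'q': a..z range, 26 + ord('q') − ord('a') = 42
'0': 0..9 range, 52 + ord('0') − ord('0') = 52
'f': a..z range, 26 + ord('f') − ord('a') = 31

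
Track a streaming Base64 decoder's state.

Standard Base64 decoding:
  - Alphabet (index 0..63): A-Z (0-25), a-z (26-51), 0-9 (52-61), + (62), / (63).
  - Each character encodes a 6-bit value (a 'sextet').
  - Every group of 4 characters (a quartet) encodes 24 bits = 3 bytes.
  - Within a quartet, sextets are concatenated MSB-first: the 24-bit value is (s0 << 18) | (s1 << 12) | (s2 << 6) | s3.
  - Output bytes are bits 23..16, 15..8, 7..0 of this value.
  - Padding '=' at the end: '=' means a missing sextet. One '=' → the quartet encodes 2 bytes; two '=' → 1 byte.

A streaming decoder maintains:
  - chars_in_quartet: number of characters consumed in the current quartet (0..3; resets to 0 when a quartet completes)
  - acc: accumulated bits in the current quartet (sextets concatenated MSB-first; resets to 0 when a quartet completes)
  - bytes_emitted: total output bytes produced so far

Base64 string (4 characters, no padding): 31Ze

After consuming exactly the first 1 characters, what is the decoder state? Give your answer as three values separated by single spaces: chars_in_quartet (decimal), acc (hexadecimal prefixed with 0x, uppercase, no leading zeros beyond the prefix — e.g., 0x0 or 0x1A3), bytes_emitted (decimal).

After char 0 ('3'=55): chars_in_quartet=1 acc=0x37 bytes_emitted=0

Answer: 1 0x37 0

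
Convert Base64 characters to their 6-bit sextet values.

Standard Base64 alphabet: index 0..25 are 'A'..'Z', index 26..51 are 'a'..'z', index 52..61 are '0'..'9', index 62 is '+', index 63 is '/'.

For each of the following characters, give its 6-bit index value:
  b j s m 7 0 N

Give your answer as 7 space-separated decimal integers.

Answer: 27 35 44 38 59 52 13

Derivation:
'b': a..z range, 26 + ord('b') − ord('a') = 27
'j': a..z range, 26 + ord('j') − ord('a') = 35
's': a..z range, 26 + ord('s') − ord('a') = 44
'm': a..z range, 26 + ord('m') − ord('a') = 38
'7': 0..9 range, 52 + ord('7') − ord('0') = 59
'0': 0..9 range, 52 + ord('0') − ord('0') = 52
'N': A..Z range, ord('N') − ord('A') = 13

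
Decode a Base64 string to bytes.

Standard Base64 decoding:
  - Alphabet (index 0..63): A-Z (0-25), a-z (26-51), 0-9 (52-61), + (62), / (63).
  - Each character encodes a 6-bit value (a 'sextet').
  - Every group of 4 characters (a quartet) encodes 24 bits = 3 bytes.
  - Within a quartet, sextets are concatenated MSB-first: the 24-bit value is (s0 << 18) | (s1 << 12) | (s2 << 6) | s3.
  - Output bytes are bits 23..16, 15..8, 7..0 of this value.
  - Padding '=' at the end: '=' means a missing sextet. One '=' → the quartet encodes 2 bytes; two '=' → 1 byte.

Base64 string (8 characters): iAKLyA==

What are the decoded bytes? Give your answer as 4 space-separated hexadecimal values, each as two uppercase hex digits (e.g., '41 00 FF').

After char 0 ('i'=34): chars_in_quartet=1 acc=0x22 bytes_emitted=0
After char 1 ('A'=0): chars_in_quartet=2 acc=0x880 bytes_emitted=0
After char 2 ('K'=10): chars_in_quartet=3 acc=0x2200A bytes_emitted=0
After char 3 ('L'=11): chars_in_quartet=4 acc=0x88028B -> emit 88 02 8B, reset; bytes_emitted=3
After char 4 ('y'=50): chars_in_quartet=1 acc=0x32 bytes_emitted=3
After char 5 ('A'=0): chars_in_quartet=2 acc=0xC80 bytes_emitted=3
Padding '==': partial quartet acc=0xC80 -> emit C8; bytes_emitted=4

Answer: 88 02 8B C8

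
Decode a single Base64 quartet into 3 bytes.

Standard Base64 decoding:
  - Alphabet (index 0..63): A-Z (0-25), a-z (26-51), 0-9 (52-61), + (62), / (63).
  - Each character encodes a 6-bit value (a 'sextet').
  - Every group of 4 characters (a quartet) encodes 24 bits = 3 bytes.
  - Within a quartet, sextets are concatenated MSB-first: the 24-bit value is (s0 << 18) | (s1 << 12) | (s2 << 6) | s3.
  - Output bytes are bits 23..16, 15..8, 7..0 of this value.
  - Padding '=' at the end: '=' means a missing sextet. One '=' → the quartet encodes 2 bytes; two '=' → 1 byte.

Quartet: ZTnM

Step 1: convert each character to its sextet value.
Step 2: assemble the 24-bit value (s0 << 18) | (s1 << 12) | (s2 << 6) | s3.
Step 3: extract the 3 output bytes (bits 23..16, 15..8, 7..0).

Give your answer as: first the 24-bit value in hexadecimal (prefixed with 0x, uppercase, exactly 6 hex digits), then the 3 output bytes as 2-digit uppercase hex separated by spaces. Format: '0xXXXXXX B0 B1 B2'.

Answer: 0x6539CC 65 39 CC

Derivation:
Sextets: Z=25, T=19, n=39, M=12
24-bit: (25<<18) | (19<<12) | (39<<6) | 12
      = 0x640000 | 0x013000 | 0x0009C0 | 0x00000C
      = 0x6539CC
Bytes: (v>>16)&0xFF=65, (v>>8)&0xFF=39, v&0xFF=CC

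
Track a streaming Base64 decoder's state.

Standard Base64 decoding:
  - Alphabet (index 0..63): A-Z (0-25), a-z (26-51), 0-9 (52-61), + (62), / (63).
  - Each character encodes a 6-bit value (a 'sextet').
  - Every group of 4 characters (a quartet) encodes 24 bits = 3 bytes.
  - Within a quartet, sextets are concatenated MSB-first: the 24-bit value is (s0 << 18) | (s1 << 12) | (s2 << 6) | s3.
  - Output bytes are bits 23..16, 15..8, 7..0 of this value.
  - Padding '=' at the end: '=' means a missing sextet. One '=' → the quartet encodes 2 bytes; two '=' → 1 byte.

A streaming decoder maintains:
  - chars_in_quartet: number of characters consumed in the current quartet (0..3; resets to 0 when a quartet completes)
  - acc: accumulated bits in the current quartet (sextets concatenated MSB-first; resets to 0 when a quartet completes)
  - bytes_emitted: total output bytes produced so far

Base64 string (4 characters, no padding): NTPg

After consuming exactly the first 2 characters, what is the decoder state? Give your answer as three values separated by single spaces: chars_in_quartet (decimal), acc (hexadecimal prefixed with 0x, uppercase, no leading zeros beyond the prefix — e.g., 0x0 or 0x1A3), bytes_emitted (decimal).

After char 0 ('N'=13): chars_in_quartet=1 acc=0xD bytes_emitted=0
After char 1 ('T'=19): chars_in_quartet=2 acc=0x353 bytes_emitted=0

Answer: 2 0x353 0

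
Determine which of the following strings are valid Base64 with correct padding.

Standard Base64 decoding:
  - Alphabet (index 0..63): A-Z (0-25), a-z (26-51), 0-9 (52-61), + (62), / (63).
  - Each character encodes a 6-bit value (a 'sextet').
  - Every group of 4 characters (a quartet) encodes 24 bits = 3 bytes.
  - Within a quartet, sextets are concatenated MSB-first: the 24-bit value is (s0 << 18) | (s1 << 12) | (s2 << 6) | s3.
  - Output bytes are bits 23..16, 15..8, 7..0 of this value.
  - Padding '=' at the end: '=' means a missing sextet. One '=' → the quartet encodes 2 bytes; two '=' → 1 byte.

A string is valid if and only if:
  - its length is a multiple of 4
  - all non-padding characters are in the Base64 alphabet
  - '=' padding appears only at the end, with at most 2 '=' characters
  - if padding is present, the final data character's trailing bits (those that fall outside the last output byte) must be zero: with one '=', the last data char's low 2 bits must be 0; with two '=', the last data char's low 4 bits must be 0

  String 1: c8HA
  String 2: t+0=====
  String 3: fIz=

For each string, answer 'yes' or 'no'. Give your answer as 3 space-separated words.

String 1: 'c8HA' → valid
String 2: 't+0=====' → invalid (5 pad chars (max 2))
String 3: 'fIz=' → invalid (bad trailing bits)

Answer: yes no no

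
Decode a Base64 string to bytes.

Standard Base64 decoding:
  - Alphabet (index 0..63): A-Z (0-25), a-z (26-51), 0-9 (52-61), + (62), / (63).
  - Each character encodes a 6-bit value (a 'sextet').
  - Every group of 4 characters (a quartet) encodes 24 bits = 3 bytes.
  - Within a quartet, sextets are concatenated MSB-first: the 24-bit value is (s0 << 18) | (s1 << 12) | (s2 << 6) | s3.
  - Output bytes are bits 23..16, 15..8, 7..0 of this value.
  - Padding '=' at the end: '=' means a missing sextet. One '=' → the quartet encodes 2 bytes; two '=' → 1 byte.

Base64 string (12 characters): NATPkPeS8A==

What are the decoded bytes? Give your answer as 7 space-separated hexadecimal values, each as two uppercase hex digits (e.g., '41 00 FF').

After char 0 ('N'=13): chars_in_quartet=1 acc=0xD bytes_emitted=0
After char 1 ('A'=0): chars_in_quartet=2 acc=0x340 bytes_emitted=0
After char 2 ('T'=19): chars_in_quartet=3 acc=0xD013 bytes_emitted=0
After char 3 ('P'=15): chars_in_quartet=4 acc=0x3404CF -> emit 34 04 CF, reset; bytes_emitted=3
After char 4 ('k'=36): chars_in_quartet=1 acc=0x24 bytes_emitted=3
After char 5 ('P'=15): chars_in_quartet=2 acc=0x90F bytes_emitted=3
After char 6 ('e'=30): chars_in_quartet=3 acc=0x243DE bytes_emitted=3
After char 7 ('S'=18): chars_in_quartet=4 acc=0x90F792 -> emit 90 F7 92, reset; bytes_emitted=6
After char 8 ('8'=60): chars_in_quartet=1 acc=0x3C bytes_emitted=6
After char 9 ('A'=0): chars_in_quartet=2 acc=0xF00 bytes_emitted=6
Padding '==': partial quartet acc=0xF00 -> emit F0; bytes_emitted=7

Answer: 34 04 CF 90 F7 92 F0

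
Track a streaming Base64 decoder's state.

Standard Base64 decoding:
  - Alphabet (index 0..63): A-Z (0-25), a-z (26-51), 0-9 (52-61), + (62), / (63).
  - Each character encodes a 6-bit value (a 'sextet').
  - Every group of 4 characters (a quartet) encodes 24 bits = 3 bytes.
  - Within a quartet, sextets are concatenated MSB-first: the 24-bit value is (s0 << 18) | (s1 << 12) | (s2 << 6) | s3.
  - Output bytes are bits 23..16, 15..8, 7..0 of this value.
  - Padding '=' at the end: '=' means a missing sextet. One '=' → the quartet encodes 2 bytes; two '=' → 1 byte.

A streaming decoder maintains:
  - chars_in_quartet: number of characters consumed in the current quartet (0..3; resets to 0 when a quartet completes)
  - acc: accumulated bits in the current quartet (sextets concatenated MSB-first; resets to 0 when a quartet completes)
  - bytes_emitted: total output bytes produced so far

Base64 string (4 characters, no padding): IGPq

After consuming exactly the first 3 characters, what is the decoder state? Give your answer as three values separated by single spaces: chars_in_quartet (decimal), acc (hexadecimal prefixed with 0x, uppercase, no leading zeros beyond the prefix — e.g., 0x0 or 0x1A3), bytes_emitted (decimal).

Answer: 3 0x818F 0

Derivation:
After char 0 ('I'=8): chars_in_quartet=1 acc=0x8 bytes_emitted=0
After char 1 ('G'=6): chars_in_quartet=2 acc=0x206 bytes_emitted=0
After char 2 ('P'=15): chars_in_quartet=3 acc=0x818F bytes_emitted=0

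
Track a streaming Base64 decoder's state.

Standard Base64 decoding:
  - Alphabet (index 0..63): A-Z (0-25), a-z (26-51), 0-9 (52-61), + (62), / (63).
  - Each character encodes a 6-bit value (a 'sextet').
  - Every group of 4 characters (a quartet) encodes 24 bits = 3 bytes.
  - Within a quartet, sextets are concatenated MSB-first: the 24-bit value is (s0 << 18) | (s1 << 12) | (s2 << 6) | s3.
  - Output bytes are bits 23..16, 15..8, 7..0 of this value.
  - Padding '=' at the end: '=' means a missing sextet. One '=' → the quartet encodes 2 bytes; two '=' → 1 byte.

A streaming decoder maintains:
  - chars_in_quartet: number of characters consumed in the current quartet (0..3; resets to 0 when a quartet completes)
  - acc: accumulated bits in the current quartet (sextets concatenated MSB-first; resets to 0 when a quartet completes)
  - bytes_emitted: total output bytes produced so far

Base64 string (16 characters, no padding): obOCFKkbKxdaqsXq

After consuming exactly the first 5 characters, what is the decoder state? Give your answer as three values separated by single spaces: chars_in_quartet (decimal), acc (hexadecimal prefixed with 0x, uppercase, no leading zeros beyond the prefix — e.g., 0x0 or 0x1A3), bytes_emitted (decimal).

After char 0 ('o'=40): chars_in_quartet=1 acc=0x28 bytes_emitted=0
After char 1 ('b'=27): chars_in_quartet=2 acc=0xA1B bytes_emitted=0
After char 2 ('O'=14): chars_in_quartet=3 acc=0x286CE bytes_emitted=0
After char 3 ('C'=2): chars_in_quartet=4 acc=0xA1B382 -> emit A1 B3 82, reset; bytes_emitted=3
After char 4 ('F'=5): chars_in_quartet=1 acc=0x5 bytes_emitted=3

Answer: 1 0x5 3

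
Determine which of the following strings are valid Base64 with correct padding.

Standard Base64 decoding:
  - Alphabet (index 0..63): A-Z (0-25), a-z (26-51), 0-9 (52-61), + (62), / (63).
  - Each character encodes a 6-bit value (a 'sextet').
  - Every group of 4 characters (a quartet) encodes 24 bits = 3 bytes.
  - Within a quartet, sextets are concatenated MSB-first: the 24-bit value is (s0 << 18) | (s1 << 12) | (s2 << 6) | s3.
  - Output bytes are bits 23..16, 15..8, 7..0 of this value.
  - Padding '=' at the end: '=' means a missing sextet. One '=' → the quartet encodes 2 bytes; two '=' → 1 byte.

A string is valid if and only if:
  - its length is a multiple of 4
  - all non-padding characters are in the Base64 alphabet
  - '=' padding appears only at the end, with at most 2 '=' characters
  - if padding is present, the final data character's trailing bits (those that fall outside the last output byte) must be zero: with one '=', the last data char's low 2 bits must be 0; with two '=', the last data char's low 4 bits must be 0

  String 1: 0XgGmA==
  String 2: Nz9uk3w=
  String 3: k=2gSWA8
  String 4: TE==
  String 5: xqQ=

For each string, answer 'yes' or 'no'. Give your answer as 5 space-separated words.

String 1: '0XgGmA==' → valid
String 2: 'Nz9uk3w=' → valid
String 3: 'k=2gSWA8' → invalid (bad char(s): ['=']; '=' in middle)
String 4: 'TE==' → invalid (bad trailing bits)
String 5: 'xqQ=' → valid

Answer: yes yes no no yes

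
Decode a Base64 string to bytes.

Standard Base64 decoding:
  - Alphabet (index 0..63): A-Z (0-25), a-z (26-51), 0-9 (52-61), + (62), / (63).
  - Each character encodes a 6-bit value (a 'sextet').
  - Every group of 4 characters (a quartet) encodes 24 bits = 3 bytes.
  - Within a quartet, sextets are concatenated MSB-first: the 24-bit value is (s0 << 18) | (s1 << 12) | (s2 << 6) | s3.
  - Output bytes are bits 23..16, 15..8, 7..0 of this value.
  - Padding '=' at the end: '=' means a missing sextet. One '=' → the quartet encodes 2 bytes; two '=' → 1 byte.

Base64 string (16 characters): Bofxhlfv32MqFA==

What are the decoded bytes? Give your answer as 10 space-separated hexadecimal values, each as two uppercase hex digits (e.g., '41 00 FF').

Answer: 06 87 F1 86 57 EF DF 63 2A 14

Derivation:
After char 0 ('B'=1): chars_in_quartet=1 acc=0x1 bytes_emitted=0
After char 1 ('o'=40): chars_in_quartet=2 acc=0x68 bytes_emitted=0
After char 2 ('f'=31): chars_in_quartet=3 acc=0x1A1F bytes_emitted=0
After char 3 ('x'=49): chars_in_quartet=4 acc=0x687F1 -> emit 06 87 F1, reset; bytes_emitted=3
After char 4 ('h'=33): chars_in_quartet=1 acc=0x21 bytes_emitted=3
After char 5 ('l'=37): chars_in_quartet=2 acc=0x865 bytes_emitted=3
After char 6 ('f'=31): chars_in_quartet=3 acc=0x2195F bytes_emitted=3
After char 7 ('v'=47): chars_in_quartet=4 acc=0x8657EF -> emit 86 57 EF, reset; bytes_emitted=6
After char 8 ('3'=55): chars_in_quartet=1 acc=0x37 bytes_emitted=6
After char 9 ('2'=54): chars_in_quartet=2 acc=0xDF6 bytes_emitted=6
After char 10 ('M'=12): chars_in_quartet=3 acc=0x37D8C bytes_emitted=6
After char 11 ('q'=42): chars_in_quartet=4 acc=0xDF632A -> emit DF 63 2A, reset; bytes_emitted=9
After char 12 ('F'=5): chars_in_quartet=1 acc=0x5 bytes_emitted=9
After char 13 ('A'=0): chars_in_quartet=2 acc=0x140 bytes_emitted=9
Padding '==': partial quartet acc=0x140 -> emit 14; bytes_emitted=10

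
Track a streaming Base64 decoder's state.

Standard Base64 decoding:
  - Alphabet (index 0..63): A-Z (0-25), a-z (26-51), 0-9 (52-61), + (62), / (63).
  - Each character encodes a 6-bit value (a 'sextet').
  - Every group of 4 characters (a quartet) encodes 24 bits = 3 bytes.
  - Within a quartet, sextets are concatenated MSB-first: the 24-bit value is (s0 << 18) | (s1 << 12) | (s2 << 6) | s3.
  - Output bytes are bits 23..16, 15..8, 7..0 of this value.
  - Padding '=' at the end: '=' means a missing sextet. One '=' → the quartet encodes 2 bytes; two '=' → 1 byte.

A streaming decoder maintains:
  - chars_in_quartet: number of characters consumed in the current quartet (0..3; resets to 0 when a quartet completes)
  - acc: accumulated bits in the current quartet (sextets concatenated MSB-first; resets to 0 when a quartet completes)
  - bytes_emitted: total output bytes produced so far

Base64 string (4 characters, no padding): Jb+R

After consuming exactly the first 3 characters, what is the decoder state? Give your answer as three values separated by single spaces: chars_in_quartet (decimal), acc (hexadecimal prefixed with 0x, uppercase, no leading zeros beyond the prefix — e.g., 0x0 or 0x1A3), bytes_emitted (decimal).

Answer: 3 0x96FE 0

Derivation:
After char 0 ('J'=9): chars_in_quartet=1 acc=0x9 bytes_emitted=0
After char 1 ('b'=27): chars_in_quartet=2 acc=0x25B bytes_emitted=0
After char 2 ('+'=62): chars_in_quartet=3 acc=0x96FE bytes_emitted=0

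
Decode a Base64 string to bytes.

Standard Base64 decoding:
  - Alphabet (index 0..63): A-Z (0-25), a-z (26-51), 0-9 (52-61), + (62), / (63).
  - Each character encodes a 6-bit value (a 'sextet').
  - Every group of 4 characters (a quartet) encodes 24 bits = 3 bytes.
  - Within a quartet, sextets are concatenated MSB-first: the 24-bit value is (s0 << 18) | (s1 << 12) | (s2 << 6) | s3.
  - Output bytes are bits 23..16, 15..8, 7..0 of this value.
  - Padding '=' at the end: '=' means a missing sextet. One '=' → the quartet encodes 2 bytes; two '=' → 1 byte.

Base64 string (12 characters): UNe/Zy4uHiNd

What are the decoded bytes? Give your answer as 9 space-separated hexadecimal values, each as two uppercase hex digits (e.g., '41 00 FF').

Answer: 50 D7 BF 67 2E 2E 1E 23 5D

Derivation:
After char 0 ('U'=20): chars_in_quartet=1 acc=0x14 bytes_emitted=0
After char 1 ('N'=13): chars_in_quartet=2 acc=0x50D bytes_emitted=0
After char 2 ('e'=30): chars_in_quartet=3 acc=0x1435E bytes_emitted=0
After char 3 ('/'=63): chars_in_quartet=4 acc=0x50D7BF -> emit 50 D7 BF, reset; bytes_emitted=3
After char 4 ('Z'=25): chars_in_quartet=1 acc=0x19 bytes_emitted=3
After char 5 ('y'=50): chars_in_quartet=2 acc=0x672 bytes_emitted=3
After char 6 ('4'=56): chars_in_quartet=3 acc=0x19CB8 bytes_emitted=3
After char 7 ('u'=46): chars_in_quartet=4 acc=0x672E2E -> emit 67 2E 2E, reset; bytes_emitted=6
After char 8 ('H'=7): chars_in_quartet=1 acc=0x7 bytes_emitted=6
After char 9 ('i'=34): chars_in_quartet=2 acc=0x1E2 bytes_emitted=6
After char 10 ('N'=13): chars_in_quartet=3 acc=0x788D bytes_emitted=6
After char 11 ('d'=29): chars_in_quartet=4 acc=0x1E235D -> emit 1E 23 5D, reset; bytes_emitted=9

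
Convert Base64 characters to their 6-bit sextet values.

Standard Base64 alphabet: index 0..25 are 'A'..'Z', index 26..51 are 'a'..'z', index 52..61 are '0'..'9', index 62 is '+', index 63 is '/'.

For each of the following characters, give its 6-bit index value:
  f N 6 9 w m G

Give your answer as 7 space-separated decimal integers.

'f': a..z range, 26 + ord('f') − ord('a') = 31
'N': A..Z range, ord('N') − ord('A') = 13
'6': 0..9 range, 52 + ord('6') − ord('0') = 58
'9': 0..9 range, 52 + ord('9') − ord('0') = 61
'w': a..z range, 26 + ord('w') − ord('a') = 48
'm': a..z range, 26 + ord('m') − ord('a') = 38
'G': A..Z range, ord('G') − ord('A') = 6

Answer: 31 13 58 61 48 38 6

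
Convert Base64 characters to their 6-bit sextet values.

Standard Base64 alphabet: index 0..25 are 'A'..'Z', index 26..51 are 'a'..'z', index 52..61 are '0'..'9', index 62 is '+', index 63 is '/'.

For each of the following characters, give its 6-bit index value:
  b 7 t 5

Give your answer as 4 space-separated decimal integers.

Answer: 27 59 45 57

Derivation:
'b': a..z range, 26 + ord('b') − ord('a') = 27
'7': 0..9 range, 52 + ord('7') − ord('0') = 59
't': a..z range, 26 + ord('t') − ord('a') = 45
'5': 0..9 range, 52 + ord('5') − ord('0') = 57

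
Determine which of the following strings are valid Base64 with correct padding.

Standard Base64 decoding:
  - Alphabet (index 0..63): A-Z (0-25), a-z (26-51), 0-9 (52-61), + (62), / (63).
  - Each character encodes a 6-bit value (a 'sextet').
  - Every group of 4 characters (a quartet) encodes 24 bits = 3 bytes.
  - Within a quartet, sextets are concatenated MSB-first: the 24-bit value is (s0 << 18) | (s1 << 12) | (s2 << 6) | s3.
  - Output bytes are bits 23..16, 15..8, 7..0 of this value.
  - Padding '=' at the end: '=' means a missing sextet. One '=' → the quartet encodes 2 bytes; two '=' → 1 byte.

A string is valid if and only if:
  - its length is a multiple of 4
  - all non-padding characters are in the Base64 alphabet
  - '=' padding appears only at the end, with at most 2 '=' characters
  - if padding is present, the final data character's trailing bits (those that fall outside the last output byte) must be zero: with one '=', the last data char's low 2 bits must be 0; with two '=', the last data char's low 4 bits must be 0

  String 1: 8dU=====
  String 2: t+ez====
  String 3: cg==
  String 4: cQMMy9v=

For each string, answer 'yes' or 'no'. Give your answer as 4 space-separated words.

Answer: no no yes no

Derivation:
String 1: '8dU=====' → invalid (5 pad chars (max 2))
String 2: 't+ez====' → invalid (4 pad chars (max 2))
String 3: 'cg==' → valid
String 4: 'cQMMy9v=' → invalid (bad trailing bits)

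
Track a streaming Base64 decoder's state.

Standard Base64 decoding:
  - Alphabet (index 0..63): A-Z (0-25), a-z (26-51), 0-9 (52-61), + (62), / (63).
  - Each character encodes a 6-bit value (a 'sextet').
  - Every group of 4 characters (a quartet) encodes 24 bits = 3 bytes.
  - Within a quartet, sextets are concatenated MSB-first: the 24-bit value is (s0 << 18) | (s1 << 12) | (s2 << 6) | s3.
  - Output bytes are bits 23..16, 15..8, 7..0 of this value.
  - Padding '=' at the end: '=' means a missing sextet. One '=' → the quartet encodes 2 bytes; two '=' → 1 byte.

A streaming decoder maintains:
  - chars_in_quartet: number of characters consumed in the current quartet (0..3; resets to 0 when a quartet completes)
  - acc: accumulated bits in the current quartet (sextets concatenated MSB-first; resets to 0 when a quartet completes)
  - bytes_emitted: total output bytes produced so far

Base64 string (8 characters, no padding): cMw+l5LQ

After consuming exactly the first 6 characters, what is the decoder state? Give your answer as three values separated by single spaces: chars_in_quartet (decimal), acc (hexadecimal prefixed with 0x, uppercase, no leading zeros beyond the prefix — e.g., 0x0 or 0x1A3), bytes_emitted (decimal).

Answer: 2 0x979 3

Derivation:
After char 0 ('c'=28): chars_in_quartet=1 acc=0x1C bytes_emitted=0
After char 1 ('M'=12): chars_in_quartet=2 acc=0x70C bytes_emitted=0
After char 2 ('w'=48): chars_in_quartet=3 acc=0x1C330 bytes_emitted=0
After char 3 ('+'=62): chars_in_quartet=4 acc=0x70CC3E -> emit 70 CC 3E, reset; bytes_emitted=3
After char 4 ('l'=37): chars_in_quartet=1 acc=0x25 bytes_emitted=3
After char 5 ('5'=57): chars_in_quartet=2 acc=0x979 bytes_emitted=3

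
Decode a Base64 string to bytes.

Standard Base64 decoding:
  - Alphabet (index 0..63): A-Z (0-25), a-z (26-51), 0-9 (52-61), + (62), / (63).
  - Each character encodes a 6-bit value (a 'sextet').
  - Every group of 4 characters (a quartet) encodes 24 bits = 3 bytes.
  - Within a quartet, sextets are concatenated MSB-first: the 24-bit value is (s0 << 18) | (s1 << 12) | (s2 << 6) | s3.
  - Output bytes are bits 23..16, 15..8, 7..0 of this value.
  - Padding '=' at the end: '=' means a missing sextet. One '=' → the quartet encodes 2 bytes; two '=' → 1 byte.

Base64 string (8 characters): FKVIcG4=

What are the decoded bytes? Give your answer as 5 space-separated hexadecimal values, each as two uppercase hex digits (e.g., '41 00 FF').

After char 0 ('F'=5): chars_in_quartet=1 acc=0x5 bytes_emitted=0
After char 1 ('K'=10): chars_in_quartet=2 acc=0x14A bytes_emitted=0
After char 2 ('V'=21): chars_in_quartet=3 acc=0x5295 bytes_emitted=0
After char 3 ('I'=8): chars_in_quartet=4 acc=0x14A548 -> emit 14 A5 48, reset; bytes_emitted=3
After char 4 ('c'=28): chars_in_quartet=1 acc=0x1C bytes_emitted=3
After char 5 ('G'=6): chars_in_quartet=2 acc=0x706 bytes_emitted=3
After char 6 ('4'=56): chars_in_quartet=3 acc=0x1C1B8 bytes_emitted=3
Padding '=': partial quartet acc=0x1C1B8 -> emit 70 6E; bytes_emitted=5

Answer: 14 A5 48 70 6E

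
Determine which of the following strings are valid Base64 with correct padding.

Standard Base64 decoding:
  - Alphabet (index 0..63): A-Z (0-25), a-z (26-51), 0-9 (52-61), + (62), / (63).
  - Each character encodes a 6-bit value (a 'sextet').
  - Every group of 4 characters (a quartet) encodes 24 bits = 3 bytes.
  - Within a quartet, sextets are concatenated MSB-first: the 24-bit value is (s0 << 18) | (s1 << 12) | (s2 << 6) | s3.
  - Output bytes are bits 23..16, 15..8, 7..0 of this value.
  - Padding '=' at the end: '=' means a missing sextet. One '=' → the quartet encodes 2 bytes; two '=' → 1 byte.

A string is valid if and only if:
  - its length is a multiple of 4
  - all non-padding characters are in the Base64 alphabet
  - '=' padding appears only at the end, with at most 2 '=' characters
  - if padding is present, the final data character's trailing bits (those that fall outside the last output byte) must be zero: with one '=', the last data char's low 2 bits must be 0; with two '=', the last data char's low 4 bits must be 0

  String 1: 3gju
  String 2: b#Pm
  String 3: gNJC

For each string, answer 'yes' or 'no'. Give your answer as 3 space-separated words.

String 1: '3gju' → valid
String 2: 'b#Pm' → invalid (bad char(s): ['#'])
String 3: 'gNJC' → valid

Answer: yes no yes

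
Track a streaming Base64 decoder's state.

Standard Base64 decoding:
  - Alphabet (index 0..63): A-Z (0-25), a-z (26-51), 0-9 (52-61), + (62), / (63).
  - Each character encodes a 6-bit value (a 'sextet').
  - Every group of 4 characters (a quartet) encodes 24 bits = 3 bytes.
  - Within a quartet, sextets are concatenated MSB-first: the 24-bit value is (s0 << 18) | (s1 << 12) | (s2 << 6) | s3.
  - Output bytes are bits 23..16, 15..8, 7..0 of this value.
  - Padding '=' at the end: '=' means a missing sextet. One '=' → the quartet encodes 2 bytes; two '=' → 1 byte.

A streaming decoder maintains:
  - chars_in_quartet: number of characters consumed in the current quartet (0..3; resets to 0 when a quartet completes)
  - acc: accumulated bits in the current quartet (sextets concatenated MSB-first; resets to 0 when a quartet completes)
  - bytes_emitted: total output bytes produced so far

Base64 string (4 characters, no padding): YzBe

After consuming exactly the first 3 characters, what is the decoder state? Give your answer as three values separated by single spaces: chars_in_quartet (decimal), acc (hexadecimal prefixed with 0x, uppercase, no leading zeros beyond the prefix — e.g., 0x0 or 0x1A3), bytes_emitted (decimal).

Answer: 3 0x18CC1 0

Derivation:
After char 0 ('Y'=24): chars_in_quartet=1 acc=0x18 bytes_emitted=0
After char 1 ('z'=51): chars_in_quartet=2 acc=0x633 bytes_emitted=0
After char 2 ('B'=1): chars_in_quartet=3 acc=0x18CC1 bytes_emitted=0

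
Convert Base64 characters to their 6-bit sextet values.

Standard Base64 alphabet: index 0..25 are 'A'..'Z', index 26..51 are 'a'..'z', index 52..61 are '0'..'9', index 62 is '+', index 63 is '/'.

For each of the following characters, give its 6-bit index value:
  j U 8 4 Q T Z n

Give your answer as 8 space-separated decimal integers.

'j': a..z range, 26 + ord('j') − ord('a') = 35
'U': A..Z range, ord('U') − ord('A') = 20
'8': 0..9 range, 52 + ord('8') − ord('0') = 60
'4': 0..9 range, 52 + ord('4') − ord('0') = 56
'Q': A..Z range, ord('Q') − ord('A') = 16
'T': A..Z range, ord('T') − ord('A') = 19
'Z': A..Z range, ord('Z') − ord('A') = 25
'n': a..z range, 26 + ord('n') − ord('a') = 39

Answer: 35 20 60 56 16 19 25 39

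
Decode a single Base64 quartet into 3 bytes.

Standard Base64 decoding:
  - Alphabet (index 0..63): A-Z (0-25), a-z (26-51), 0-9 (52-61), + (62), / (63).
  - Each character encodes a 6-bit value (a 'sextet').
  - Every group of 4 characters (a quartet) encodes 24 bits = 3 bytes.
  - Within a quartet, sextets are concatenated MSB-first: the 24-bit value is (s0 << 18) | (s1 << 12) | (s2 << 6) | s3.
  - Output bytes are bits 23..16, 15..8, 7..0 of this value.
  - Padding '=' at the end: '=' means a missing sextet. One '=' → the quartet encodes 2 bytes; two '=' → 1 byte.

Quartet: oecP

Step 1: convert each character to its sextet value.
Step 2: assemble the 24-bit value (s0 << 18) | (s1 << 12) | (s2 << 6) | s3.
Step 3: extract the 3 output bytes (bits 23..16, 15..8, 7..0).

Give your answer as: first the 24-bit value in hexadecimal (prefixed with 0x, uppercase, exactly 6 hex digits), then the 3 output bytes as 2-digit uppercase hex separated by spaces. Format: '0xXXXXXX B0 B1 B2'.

Sextets: o=40, e=30, c=28, P=15
24-bit: (40<<18) | (30<<12) | (28<<6) | 15
      = 0xA00000 | 0x01E000 | 0x000700 | 0x00000F
      = 0xA1E70F
Bytes: (v>>16)&0xFF=A1, (v>>8)&0xFF=E7, v&0xFF=0F

Answer: 0xA1E70F A1 E7 0F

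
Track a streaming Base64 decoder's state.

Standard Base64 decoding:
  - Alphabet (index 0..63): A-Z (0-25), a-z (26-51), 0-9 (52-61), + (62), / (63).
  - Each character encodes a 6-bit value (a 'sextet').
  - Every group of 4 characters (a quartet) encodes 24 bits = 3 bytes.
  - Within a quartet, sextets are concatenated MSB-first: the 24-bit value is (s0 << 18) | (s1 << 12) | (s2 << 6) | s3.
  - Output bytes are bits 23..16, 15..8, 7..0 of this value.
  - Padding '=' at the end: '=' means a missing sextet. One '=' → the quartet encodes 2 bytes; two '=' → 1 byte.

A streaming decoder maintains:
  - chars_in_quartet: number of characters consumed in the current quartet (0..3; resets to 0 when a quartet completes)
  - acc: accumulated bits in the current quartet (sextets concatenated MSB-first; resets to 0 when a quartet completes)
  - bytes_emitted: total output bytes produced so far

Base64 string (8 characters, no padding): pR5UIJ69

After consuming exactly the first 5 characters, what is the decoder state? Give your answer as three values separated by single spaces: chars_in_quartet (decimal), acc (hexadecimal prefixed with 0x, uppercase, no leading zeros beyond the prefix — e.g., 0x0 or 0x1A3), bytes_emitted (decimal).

Answer: 1 0x8 3

Derivation:
After char 0 ('p'=41): chars_in_quartet=1 acc=0x29 bytes_emitted=0
After char 1 ('R'=17): chars_in_quartet=2 acc=0xA51 bytes_emitted=0
After char 2 ('5'=57): chars_in_quartet=3 acc=0x29479 bytes_emitted=0
After char 3 ('U'=20): chars_in_quartet=4 acc=0xA51E54 -> emit A5 1E 54, reset; bytes_emitted=3
After char 4 ('I'=8): chars_in_quartet=1 acc=0x8 bytes_emitted=3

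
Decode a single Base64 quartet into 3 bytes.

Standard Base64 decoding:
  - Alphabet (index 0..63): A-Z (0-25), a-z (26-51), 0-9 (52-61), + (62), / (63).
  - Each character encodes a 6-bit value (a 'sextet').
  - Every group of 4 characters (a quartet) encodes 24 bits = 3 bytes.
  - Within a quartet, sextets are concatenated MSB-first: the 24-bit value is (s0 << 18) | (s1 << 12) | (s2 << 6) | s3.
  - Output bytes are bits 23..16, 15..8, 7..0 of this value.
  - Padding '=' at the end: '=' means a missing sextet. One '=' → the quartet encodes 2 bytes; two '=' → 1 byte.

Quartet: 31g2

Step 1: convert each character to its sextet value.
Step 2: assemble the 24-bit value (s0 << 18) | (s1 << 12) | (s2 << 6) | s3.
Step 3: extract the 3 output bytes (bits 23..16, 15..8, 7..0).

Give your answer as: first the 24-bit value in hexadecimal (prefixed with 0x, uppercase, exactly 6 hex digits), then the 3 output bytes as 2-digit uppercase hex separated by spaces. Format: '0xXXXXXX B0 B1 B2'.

Sextets: 3=55, 1=53, g=32, 2=54
24-bit: (55<<18) | (53<<12) | (32<<6) | 54
      = 0xDC0000 | 0x035000 | 0x000800 | 0x000036
      = 0xDF5836
Bytes: (v>>16)&0xFF=DF, (v>>8)&0xFF=58, v&0xFF=36

Answer: 0xDF5836 DF 58 36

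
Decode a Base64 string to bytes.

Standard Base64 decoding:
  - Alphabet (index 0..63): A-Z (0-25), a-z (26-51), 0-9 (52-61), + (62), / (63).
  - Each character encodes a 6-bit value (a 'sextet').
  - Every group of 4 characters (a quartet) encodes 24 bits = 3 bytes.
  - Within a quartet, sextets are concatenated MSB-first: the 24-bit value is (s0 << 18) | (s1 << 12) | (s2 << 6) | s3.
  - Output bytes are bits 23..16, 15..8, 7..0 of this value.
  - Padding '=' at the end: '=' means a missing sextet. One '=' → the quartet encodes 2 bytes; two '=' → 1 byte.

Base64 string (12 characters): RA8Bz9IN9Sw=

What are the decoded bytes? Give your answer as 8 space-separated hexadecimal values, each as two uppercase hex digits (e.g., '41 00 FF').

After char 0 ('R'=17): chars_in_quartet=1 acc=0x11 bytes_emitted=0
After char 1 ('A'=0): chars_in_quartet=2 acc=0x440 bytes_emitted=0
After char 2 ('8'=60): chars_in_quartet=3 acc=0x1103C bytes_emitted=0
After char 3 ('B'=1): chars_in_quartet=4 acc=0x440F01 -> emit 44 0F 01, reset; bytes_emitted=3
After char 4 ('z'=51): chars_in_quartet=1 acc=0x33 bytes_emitted=3
After char 5 ('9'=61): chars_in_quartet=2 acc=0xCFD bytes_emitted=3
After char 6 ('I'=8): chars_in_quartet=3 acc=0x33F48 bytes_emitted=3
After char 7 ('N'=13): chars_in_quartet=4 acc=0xCFD20D -> emit CF D2 0D, reset; bytes_emitted=6
After char 8 ('9'=61): chars_in_quartet=1 acc=0x3D bytes_emitted=6
After char 9 ('S'=18): chars_in_quartet=2 acc=0xF52 bytes_emitted=6
After char 10 ('w'=48): chars_in_quartet=3 acc=0x3D4B0 bytes_emitted=6
Padding '=': partial quartet acc=0x3D4B0 -> emit F5 2C; bytes_emitted=8

Answer: 44 0F 01 CF D2 0D F5 2C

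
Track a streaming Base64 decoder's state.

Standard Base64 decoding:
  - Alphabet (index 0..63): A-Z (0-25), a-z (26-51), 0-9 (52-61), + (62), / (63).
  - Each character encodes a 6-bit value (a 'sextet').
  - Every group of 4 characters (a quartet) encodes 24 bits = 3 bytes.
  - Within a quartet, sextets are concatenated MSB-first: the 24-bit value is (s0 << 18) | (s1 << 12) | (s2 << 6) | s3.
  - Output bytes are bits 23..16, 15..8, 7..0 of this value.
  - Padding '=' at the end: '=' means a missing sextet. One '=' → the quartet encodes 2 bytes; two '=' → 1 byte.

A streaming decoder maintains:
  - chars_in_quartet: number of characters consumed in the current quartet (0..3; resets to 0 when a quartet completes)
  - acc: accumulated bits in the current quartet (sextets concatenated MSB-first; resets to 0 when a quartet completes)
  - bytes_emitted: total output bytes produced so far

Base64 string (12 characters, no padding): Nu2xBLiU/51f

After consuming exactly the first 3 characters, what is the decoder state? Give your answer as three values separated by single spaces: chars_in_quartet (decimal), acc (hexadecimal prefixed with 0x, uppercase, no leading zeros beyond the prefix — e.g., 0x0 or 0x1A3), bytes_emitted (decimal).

Answer: 3 0xDBB6 0

Derivation:
After char 0 ('N'=13): chars_in_quartet=1 acc=0xD bytes_emitted=0
After char 1 ('u'=46): chars_in_quartet=2 acc=0x36E bytes_emitted=0
After char 2 ('2'=54): chars_in_quartet=3 acc=0xDBB6 bytes_emitted=0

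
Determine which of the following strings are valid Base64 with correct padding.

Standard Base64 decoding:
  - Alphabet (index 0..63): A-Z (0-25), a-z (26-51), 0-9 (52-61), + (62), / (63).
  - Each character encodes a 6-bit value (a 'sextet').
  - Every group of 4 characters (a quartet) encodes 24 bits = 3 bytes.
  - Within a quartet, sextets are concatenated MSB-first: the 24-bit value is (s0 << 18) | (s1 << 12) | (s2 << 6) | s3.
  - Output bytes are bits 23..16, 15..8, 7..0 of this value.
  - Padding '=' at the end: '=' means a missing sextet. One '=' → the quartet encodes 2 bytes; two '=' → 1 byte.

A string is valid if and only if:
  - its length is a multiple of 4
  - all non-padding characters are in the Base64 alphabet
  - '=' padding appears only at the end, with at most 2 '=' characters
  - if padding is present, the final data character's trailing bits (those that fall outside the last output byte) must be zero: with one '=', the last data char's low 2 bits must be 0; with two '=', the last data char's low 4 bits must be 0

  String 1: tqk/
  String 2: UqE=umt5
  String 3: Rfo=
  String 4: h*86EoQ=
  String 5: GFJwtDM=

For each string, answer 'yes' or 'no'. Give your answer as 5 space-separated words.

Answer: yes no yes no yes

Derivation:
String 1: 'tqk/' → valid
String 2: 'UqE=umt5' → invalid (bad char(s): ['=']; '=' in middle)
String 3: 'Rfo=' → valid
String 4: 'h*86EoQ=' → invalid (bad char(s): ['*'])
String 5: 'GFJwtDM=' → valid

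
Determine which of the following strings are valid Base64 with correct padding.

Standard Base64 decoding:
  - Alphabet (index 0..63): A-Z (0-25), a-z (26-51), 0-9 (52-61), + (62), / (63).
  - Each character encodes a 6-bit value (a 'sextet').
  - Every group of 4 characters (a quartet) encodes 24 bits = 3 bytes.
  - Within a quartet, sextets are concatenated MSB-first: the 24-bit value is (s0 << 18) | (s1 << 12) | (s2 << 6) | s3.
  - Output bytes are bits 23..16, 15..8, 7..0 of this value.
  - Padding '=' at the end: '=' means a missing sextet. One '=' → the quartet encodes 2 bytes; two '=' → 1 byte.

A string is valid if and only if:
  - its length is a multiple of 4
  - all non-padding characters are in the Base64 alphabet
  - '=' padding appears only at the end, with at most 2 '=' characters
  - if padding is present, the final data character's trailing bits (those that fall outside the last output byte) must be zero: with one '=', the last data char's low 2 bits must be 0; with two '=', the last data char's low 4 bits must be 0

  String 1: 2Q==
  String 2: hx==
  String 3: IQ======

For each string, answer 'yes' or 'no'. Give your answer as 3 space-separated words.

Answer: yes no no

Derivation:
String 1: '2Q==' → valid
String 2: 'hx==' → invalid (bad trailing bits)
String 3: 'IQ======' → invalid (6 pad chars (max 2))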